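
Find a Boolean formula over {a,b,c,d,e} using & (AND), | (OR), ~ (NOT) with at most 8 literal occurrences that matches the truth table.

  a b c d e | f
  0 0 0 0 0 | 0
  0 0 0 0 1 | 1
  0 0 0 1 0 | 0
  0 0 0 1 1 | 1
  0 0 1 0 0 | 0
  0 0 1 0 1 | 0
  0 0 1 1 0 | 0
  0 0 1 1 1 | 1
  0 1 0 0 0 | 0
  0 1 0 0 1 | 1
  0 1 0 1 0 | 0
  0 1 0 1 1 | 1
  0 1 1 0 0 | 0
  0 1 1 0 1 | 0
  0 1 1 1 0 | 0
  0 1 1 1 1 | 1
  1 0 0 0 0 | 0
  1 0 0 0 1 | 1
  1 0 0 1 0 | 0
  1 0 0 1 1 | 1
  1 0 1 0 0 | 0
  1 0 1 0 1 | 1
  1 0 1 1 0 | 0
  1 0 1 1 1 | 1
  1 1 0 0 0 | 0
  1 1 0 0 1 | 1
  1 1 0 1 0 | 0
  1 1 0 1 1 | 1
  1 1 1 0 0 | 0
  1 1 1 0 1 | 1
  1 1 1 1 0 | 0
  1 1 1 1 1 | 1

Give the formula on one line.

  ~d = 11001100110011001100110011001100
  (a & ~d) = 00000000000000001100110011001100
  ~c = 11110000111100001111000011110000
  ((a & ~d) | ~c) = 11110000111100001111110011111100
  (((a & ~d) | ~c) | d) = 11110011111100111111111111111111
  (b | d) = 00110011111111110011001111111111
  ((b | d) | e) = 01110111111111110111011111111111
  ((((a & ~d) | ~c) | d) & ((b | d) | e)) = 01110011111100110111011111111111
  (e & ((((a & ~d) | ~c) | d) & ((b | d) | e))) = 01010001010100010101010101010101

(e & ((((a & ~d) | ~c) | d) & ((b | d) | e)))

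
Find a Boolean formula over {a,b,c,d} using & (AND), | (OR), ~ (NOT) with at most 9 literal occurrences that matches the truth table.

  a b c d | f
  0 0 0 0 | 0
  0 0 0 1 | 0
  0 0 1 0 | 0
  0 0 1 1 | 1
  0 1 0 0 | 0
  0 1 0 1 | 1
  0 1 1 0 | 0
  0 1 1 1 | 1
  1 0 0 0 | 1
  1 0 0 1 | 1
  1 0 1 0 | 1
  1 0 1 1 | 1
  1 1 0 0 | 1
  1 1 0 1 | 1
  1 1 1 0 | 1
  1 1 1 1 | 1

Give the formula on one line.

  (d & c) = 0001000100010001
  ((d & c) | a) = 0001000111111111
  ~c = 1100110011001100
  (~c & d) = 0100010001000100
  (b & (~c & d)) = 0000010000000100
  (((d & c) | a) | (b & (~c & d))) = 0001010111111111

(((d & c) | a) | (b & (~c & d)))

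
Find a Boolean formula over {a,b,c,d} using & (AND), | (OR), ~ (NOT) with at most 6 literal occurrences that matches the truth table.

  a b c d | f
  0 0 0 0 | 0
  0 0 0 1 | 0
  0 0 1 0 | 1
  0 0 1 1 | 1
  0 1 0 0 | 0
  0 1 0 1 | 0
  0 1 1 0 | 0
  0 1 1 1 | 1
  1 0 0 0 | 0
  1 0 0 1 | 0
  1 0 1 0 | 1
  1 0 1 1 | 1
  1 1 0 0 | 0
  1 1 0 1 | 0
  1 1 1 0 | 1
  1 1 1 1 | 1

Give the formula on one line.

(c & ((~b | d) | a))

  ~b = 1111000011110000
  (~b | d) = 1111010111110101
  ((~b | d) | a) = 1111010111111111
  (c & ((~b | d) | a)) = 0011000100110011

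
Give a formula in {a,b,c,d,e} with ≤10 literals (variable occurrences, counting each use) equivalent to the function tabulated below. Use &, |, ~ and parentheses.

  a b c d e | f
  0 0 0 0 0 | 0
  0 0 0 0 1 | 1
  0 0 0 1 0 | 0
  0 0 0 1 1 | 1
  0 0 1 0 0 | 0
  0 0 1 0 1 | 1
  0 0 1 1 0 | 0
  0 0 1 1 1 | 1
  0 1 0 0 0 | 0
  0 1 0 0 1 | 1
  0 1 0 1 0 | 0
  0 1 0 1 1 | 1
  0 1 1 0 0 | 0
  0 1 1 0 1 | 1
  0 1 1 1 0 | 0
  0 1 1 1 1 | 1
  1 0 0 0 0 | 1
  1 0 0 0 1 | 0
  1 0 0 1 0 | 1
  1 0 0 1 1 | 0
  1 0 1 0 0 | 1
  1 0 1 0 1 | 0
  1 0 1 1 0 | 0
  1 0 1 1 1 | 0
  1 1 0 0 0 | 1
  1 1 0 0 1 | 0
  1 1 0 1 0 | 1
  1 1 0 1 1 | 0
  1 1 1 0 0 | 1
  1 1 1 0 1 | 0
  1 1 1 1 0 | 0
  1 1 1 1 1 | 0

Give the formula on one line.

  ~c = 11110000111100001111000011110000
  ~d = 11001100110011001100110011001100
  (~c | ~d) = 11111100111111001111110011111100
  ~e = 10101010101010101010101010101010
  ((~c | ~d) & ~e) = 10101000101010001010100010101000
  (a & ((~c | ~d) & ~e)) = 00000000000000001010100010101000
  (~d & ~e) = 10001000100010001000100010001000
  ~a = 11111111111111110000000000000000
  ((~d & ~e) | ~a) = 11111111111111111000100010001000
  (((~d & ~e) | ~a) & e) = 01010101010101010000000000000000
  ((a & ((~c | ~d) & ~e)) | (((~d & ~e) | ~a) & e)) = 01010101010101011010100010101000

((a & ((~c | ~d) & ~e)) | (((~d & ~e) | ~a) & e))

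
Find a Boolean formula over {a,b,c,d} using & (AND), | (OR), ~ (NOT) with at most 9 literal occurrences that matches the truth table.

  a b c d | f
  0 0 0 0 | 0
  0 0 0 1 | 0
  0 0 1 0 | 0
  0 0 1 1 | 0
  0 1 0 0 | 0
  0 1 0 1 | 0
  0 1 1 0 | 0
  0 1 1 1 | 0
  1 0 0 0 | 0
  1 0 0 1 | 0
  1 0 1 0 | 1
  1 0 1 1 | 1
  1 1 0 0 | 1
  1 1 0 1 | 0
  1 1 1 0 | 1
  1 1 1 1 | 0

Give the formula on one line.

(((~d & a) | ~b) & ((b | c) & a))

  ~d = 1010101010101010
  (~d & a) = 0000000010101010
  ~b = 1111000011110000
  ((~d & a) | ~b) = 1111000011111010
  (b | c) = 0011111100111111
  ((b | c) & a) = 0000000000111111
  (((~d & a) | ~b) & ((b | c) & a)) = 0000000000111010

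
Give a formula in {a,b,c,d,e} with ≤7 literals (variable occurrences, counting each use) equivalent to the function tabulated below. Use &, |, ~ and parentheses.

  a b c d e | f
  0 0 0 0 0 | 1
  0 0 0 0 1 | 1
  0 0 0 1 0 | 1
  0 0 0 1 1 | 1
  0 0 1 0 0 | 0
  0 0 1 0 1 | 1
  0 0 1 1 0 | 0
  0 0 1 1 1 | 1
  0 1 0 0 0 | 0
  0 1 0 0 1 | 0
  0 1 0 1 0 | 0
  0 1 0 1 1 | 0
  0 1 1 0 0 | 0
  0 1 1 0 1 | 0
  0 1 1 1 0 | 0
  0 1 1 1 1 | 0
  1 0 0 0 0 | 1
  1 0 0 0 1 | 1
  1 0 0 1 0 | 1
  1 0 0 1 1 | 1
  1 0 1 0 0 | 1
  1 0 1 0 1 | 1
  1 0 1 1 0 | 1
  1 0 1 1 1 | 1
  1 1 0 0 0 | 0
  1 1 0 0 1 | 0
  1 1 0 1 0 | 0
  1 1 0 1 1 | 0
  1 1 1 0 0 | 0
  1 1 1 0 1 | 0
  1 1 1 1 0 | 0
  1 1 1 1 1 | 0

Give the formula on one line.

  ~b = 11111111000000001111111100000000
  ~c = 11110000111100001111000011110000
  (~c | a) = 11110000111100001111111111111111
  (~c | e) = 11110101111101011111010111110101
  ((~c | a) | (~c | e)) = 11110101111101011111111111111111
  (~b & ((~c | a) | (~c | e))) = 11110101000000001111111100000000

(~b & ((~c | a) | (~c | e)))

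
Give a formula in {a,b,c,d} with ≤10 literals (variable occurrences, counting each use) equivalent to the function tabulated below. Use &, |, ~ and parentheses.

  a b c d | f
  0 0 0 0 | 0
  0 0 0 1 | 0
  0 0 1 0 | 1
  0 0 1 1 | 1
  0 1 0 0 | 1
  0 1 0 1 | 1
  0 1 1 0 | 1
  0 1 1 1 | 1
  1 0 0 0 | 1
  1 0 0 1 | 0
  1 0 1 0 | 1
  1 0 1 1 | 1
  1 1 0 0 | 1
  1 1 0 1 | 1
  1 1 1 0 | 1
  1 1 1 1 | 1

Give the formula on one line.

  ~a = 1111111100000000
  (~a & b) = 0000111100000000
  ~b = 1111000011110000
  (~b & a) = 0000000011110000
  ~d = 1010101010101010
  ((~b & a) & ~d) = 0000000010100000
  ((~a & b) | ((~b & a) & ~d)) = 0000111110100000
  (~d & a) = 0000000010101010
  (((~a & b) | ((~b & a) & ~d)) & (~d & a)) = 0000000010100000
  (c | (((~a & b) | ((~b & a) & ~d)) & (~d & a))) = 0011001110110011
  ((c | (((~a & b) | ((~b & a) & ~d)) & (~d & a))) | b) = 0011111110111111

((c | (((~a & b) | ((~b & a) & ~d)) & (~d & a))) | b)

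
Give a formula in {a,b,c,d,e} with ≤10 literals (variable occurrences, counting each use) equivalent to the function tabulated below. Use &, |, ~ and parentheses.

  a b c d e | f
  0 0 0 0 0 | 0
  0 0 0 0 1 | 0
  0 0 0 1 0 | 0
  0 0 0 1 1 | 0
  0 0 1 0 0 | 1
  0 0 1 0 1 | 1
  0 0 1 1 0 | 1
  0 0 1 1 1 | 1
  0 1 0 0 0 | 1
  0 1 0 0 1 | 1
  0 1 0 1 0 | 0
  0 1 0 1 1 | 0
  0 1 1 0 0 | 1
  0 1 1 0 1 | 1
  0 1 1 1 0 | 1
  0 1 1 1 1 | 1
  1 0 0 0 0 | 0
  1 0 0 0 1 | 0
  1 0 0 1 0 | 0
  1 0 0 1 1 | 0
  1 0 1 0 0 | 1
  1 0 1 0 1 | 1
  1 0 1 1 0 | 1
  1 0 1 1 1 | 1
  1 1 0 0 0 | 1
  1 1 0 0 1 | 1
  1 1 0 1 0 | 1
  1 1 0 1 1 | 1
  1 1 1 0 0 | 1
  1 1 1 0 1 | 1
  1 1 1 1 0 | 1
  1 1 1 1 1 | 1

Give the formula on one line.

  (b | c) = 00001111111111110000111111111111
  ~d = 11001100110011001100110011001100
  (c | ~d) = 11001111110011111100111111001111
  (~d | a) = 11001100110011001111111111111111
  ((c | ~d) | (~d | a)) = 11001111110011111111111111111111
  ~b = 11111111000000001111111100000000
  (((c | ~d) | (~d | a)) | ~b) = 11111111110011111111111111111111
  ((b | c) & (((c | ~d) | (~d | a)) | ~b)) = 00001111110011110000111111111111

((b | c) & (((c | ~d) | (~d | a)) | ~b))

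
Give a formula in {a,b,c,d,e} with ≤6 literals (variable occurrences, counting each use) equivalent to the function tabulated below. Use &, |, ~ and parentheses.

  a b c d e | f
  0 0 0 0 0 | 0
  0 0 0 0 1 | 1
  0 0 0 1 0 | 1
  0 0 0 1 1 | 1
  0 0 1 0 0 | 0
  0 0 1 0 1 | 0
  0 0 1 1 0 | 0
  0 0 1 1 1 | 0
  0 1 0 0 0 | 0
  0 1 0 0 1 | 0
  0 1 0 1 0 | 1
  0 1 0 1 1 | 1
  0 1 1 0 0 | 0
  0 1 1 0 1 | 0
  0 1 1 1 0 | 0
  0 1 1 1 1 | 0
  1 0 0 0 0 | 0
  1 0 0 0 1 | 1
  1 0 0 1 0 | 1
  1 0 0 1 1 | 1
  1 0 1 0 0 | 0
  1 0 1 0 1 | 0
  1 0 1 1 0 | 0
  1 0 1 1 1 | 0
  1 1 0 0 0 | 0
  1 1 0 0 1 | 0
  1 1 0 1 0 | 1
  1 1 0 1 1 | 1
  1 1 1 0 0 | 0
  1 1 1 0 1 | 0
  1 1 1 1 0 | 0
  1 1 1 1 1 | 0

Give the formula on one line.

(~c & (d | (~b & e)))

  ~c = 11110000111100001111000011110000
  ~b = 11111111000000001111111100000000
  (~b & e) = 01010101000000000101010100000000
  (d | (~b & e)) = 01110111001100110111011100110011
  (~c & (d | (~b & e))) = 01110000001100000111000000110000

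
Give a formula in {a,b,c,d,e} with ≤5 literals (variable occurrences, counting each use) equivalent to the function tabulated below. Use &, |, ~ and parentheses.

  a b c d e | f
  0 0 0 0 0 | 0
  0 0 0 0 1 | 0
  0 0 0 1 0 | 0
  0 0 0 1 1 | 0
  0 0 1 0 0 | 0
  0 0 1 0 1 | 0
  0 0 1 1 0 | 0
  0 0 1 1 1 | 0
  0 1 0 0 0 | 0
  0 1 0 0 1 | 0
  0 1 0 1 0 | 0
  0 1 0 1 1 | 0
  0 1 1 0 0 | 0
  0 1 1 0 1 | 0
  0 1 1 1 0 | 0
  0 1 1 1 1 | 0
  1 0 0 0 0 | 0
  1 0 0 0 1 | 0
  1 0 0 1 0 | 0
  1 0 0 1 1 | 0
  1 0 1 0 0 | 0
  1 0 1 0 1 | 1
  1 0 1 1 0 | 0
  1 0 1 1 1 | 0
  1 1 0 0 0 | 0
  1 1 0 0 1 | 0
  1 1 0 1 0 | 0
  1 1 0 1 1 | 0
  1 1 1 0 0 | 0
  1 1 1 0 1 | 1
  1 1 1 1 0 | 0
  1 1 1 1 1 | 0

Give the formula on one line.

((~d & e) & (c & a))

  ~d = 11001100110011001100110011001100
  (~d & e) = 01000100010001000100010001000100
  (c & a) = 00000000000000000000111100001111
  ((~d & e) & (c & a)) = 00000000000000000000010000000100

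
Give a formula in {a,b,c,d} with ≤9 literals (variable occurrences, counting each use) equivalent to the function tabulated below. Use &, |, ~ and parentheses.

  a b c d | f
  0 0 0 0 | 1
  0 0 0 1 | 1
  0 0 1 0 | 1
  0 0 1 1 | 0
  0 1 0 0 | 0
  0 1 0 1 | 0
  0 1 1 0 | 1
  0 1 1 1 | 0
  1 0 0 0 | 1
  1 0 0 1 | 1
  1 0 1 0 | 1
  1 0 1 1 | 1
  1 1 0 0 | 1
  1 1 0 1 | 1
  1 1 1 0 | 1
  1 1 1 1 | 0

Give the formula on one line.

((~b & ~c) | ((~d & c) | (a & (~c | ~b))))

  ~b = 1111000011110000
  ~c = 1100110011001100
  (~b & ~c) = 1100000011000000
  ~d = 1010101010101010
  (~d & c) = 0010001000100010
  (~c | ~b) = 1111110011111100
  (a & (~c | ~b)) = 0000000011111100
  ((~d & c) | (a & (~c | ~b))) = 0010001011111110
  ((~b & ~c) | ((~d & c) | (a & (~c | ~b)))) = 1110001011111110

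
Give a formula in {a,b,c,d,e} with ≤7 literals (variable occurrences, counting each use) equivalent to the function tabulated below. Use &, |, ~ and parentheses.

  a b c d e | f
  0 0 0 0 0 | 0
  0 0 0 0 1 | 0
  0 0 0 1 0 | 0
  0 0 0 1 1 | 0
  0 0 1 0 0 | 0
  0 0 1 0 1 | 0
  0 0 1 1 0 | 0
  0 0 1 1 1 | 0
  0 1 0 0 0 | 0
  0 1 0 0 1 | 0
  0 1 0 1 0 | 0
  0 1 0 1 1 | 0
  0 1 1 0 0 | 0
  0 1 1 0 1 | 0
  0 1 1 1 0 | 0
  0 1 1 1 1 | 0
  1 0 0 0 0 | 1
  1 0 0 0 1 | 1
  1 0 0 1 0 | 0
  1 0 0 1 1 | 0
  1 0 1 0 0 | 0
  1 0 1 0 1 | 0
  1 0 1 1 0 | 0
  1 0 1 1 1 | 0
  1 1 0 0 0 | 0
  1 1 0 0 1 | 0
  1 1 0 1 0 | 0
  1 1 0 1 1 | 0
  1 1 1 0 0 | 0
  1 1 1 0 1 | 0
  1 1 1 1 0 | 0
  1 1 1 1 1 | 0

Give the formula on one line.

((~b & ~d) & ((a & ~c) | d))

  ~b = 11111111000000001111111100000000
  ~d = 11001100110011001100110011001100
  (~b & ~d) = 11001100000000001100110000000000
  ~c = 11110000111100001111000011110000
  (a & ~c) = 00000000000000001111000011110000
  ((a & ~c) | d) = 00110011001100111111001111110011
  ((~b & ~d) & ((a & ~c) | d)) = 00000000000000001100000000000000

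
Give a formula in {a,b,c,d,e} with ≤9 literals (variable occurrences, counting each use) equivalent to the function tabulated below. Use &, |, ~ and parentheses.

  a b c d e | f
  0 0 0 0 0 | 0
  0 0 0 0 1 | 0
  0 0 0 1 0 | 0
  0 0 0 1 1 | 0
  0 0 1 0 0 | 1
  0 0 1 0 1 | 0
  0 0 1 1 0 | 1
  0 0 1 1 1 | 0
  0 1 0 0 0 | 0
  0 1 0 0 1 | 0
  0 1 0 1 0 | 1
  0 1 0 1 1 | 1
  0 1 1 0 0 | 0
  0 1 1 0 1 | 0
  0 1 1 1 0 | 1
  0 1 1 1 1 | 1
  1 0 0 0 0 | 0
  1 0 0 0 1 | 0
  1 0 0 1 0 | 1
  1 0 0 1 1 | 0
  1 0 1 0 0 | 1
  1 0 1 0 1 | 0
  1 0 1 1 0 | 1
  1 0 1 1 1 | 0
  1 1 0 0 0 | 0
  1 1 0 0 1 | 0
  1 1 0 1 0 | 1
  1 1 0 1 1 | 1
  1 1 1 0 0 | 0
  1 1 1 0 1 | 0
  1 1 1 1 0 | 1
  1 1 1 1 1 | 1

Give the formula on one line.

(((b & e) & d) | (~e & (((b | a) & d) | (c & ~b))))

  (b & e) = 00000000010101010000000001010101
  ((b & e) & d) = 00000000000100010000000000010001
  ~e = 10101010101010101010101010101010
  (b | a) = 00000000111111111111111111111111
  ((b | a) & d) = 00000000001100110011001100110011
  ~b = 11111111000000001111111100000000
  (c & ~b) = 00001111000000000000111100000000
  (((b | a) & d) | (c & ~b)) = 00001111001100110011111100110011
  (~e & (((b | a) & d) | (c & ~b))) = 00001010001000100010101000100010
  (((b & e) & d) | (~e & (((b | a) & d) | (c & ~b)))) = 00001010001100110010101000110011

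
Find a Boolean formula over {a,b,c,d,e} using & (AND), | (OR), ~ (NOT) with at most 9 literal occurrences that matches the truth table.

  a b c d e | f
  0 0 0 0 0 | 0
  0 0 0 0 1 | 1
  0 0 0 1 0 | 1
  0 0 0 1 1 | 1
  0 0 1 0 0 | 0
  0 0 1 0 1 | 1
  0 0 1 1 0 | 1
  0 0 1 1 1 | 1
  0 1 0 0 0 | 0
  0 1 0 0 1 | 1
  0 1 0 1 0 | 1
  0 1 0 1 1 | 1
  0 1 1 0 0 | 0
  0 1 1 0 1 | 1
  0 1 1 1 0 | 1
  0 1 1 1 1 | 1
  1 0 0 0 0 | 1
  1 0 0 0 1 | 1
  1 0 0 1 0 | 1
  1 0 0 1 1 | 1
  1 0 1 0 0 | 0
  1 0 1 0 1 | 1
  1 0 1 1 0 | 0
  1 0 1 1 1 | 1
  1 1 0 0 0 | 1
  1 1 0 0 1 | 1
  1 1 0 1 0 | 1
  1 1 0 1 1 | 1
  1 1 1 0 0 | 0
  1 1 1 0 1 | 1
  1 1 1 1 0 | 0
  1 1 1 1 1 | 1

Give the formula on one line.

((a | (d | e)) & ((~a | ~c) | (a & e)))

  (d | e) = 01110111011101110111011101110111
  (a | (d | e)) = 01110111011101111111111111111111
  ~a = 11111111111111110000000000000000
  ~c = 11110000111100001111000011110000
  (~a | ~c) = 11111111111111111111000011110000
  (a & e) = 00000000000000000101010101010101
  ((~a | ~c) | (a & e)) = 11111111111111111111010111110101
  ((a | (d | e)) & ((~a | ~c) | (a & e))) = 01110111011101111111010111110101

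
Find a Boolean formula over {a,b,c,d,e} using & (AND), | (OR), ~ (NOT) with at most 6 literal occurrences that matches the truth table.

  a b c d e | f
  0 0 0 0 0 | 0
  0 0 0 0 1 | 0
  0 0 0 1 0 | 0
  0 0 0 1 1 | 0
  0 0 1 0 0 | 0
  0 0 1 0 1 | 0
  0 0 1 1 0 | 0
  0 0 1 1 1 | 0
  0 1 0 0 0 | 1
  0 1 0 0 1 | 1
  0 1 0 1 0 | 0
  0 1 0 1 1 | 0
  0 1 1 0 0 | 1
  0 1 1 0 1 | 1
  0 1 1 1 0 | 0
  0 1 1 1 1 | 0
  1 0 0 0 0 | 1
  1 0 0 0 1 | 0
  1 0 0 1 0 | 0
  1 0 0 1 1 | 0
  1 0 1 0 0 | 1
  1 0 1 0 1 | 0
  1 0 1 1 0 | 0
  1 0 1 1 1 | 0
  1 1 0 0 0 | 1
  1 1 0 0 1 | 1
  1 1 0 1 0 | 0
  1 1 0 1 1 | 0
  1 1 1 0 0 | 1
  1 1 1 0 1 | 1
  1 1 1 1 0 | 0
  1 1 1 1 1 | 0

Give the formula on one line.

((~d & b) | ((~e & a) & ~d))

  ~d = 11001100110011001100110011001100
  (~d & b) = 00000000110011000000000011001100
  ~e = 10101010101010101010101010101010
  (~e & a) = 00000000000000001010101010101010
  ((~e & a) & ~d) = 00000000000000001000100010001000
  ((~d & b) | ((~e & a) & ~d)) = 00000000110011001000100011001100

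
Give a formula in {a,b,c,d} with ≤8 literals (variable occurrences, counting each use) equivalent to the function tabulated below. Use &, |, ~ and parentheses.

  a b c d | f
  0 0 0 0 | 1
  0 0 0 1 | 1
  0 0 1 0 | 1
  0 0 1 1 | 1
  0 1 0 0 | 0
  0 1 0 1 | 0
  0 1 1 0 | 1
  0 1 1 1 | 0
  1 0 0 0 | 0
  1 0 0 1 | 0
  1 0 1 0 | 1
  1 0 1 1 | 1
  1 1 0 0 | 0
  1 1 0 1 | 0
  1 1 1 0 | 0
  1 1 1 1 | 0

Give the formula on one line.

  ~a = 1111111100000000
  (~a | c) = 1111111100110011
  ~b = 1111000011110000
  ((~a | c) & ~b) = 1111000000110000
  (~a & c) = 0011001100000000
  ~d = 1010101010101010
  ((~a & c) & ~d) = 0010001000000000
  (((~a | c) & ~b) | ((~a & c) & ~d)) = 1111001000110000

(((~a | c) & ~b) | ((~a & c) & ~d))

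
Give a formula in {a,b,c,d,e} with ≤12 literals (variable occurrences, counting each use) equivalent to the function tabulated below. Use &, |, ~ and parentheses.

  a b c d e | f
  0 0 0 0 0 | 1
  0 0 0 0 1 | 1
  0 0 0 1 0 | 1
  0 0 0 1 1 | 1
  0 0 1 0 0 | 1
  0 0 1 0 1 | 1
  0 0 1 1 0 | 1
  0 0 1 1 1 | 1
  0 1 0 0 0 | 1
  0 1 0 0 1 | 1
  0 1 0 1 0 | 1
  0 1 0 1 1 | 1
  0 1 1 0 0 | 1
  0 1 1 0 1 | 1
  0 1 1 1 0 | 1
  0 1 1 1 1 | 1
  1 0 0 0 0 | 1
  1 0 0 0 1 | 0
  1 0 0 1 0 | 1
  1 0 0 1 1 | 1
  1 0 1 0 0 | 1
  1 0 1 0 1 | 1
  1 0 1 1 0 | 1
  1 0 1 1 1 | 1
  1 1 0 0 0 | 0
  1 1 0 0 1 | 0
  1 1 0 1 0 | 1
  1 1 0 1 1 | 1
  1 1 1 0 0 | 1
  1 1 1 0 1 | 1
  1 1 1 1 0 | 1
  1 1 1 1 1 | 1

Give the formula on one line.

  ~d = 11001100110011001100110011001100
  (~d & c) = 00001100000011000000110000001100
  (d | (~d & c)) = 00111111001111110011111100111111
  ~a = 11111111111111110000000000000000
  ((d | (~d & c)) | ~a) = 11111111111111110011111100111111
  ~e = 10101010101010101010101010101010
  ~c = 11110000111100001111000011110000
  (~e & ~c) = 10100000101000001010000010100000
  ~b = 11111111000000001111111100000000
  ((~e & ~c) & ~b) = 10100000000000001010000000000000
  (~a | c) = 11111111111111110000111100001111
  (((~e & ~c) & ~b) | (~a | c)) = 11111111111111111010111100001111
  (((d | (~d & c)) | ~a) | (((~e & ~c) & ~b) | (~a | c))) = 11111111111111111011111100111111

(((d | (~d & c)) | ~a) | (((~e & ~c) & ~b) | (~a | c)))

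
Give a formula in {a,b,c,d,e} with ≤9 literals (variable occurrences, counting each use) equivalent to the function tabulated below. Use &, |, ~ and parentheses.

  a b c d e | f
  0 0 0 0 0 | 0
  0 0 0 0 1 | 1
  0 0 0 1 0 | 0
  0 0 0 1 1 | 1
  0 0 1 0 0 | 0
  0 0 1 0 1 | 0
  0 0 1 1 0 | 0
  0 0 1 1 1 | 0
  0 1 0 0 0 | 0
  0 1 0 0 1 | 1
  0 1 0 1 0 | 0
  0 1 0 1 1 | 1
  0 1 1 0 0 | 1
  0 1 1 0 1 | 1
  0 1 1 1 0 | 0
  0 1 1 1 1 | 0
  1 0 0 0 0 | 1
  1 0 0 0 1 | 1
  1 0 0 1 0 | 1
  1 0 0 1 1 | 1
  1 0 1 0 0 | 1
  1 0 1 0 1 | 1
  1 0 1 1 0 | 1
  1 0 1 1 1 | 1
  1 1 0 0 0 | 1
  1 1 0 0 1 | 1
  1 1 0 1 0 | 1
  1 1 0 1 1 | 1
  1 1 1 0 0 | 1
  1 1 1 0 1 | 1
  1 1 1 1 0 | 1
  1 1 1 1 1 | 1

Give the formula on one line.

  ~d = 11001100110011001100110011001100
  ~b = 11111111000000001111111100000000
  (~d | ~b) = 11111111110011001111111111001100
  (c & (~d | ~b)) = 00001111000011000000111100001100
  ((c & (~d | ~b)) & b) = 00000000000011000000000000001100
  (a | ((c & (~d | ~b)) & b)) = 00000000000011001111111111111111
  ~c = 11110000111100001111000011110000
  ~e = 10101010101010101010101010101010
  (~c | ~e) = 11111010111110101111101011111010
  (e & (~c | ~e)) = 01010000010100000101000001010000
  ((e & (~c | ~e)) | a) = 01010000010100001111111111111111
  ((a | ((c & (~d | ~b)) & b)) | ((e & (~c | ~e)) | a)) = 01010000010111001111111111111111

((a | ((c & (~d | ~b)) & b)) | ((e & (~c | ~e)) | a))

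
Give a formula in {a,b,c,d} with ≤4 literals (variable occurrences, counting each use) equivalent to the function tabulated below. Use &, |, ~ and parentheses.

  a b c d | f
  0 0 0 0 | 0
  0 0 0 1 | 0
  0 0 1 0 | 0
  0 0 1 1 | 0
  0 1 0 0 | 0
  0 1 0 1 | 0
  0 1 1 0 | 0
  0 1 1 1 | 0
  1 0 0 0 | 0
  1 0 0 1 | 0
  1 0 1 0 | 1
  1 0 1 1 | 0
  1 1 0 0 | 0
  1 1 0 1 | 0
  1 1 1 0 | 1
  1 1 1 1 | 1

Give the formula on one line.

  ~d = 1010101010101010
  (~d | b) = 1010111110101111
  (a & c) = 0000000000110011
  ((~d | b) & (a & c)) = 0000000000100011

((~d | b) & (a & c))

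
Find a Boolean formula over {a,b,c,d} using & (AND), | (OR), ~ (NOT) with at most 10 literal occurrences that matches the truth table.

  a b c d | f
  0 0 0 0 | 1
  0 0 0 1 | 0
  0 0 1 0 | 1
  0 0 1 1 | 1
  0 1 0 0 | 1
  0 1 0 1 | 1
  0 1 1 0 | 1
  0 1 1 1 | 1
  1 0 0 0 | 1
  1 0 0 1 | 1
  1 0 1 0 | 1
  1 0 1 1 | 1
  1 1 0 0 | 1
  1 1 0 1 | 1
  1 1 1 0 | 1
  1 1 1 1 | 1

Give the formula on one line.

(((c | ~d) | (a & b)) | ((b | a) & (b | d)))

  ~d = 1010101010101010
  (c | ~d) = 1011101110111011
  (a & b) = 0000000000001111
  ((c | ~d) | (a & b)) = 1011101110111111
  (b | a) = 0000111111111111
  (b | d) = 0101111101011111
  ((b | a) & (b | d)) = 0000111101011111
  (((c | ~d) | (a & b)) | ((b | a) & (b | d))) = 1011111111111111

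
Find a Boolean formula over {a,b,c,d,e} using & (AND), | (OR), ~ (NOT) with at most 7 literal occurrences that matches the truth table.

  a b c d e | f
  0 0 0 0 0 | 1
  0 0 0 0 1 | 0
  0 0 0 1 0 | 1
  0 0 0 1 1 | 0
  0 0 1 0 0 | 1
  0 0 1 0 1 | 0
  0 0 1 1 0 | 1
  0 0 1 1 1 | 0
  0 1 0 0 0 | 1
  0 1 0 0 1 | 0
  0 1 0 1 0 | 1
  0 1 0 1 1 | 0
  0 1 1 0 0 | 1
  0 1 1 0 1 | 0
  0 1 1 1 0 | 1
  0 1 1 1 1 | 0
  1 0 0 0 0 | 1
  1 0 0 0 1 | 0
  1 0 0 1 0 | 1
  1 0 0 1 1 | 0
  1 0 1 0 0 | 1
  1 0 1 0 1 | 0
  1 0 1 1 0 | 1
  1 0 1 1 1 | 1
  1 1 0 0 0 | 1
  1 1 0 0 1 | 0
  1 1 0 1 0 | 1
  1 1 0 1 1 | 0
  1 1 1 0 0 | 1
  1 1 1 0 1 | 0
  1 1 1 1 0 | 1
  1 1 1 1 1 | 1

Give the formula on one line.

  (a & d) = 00000000000000000011001100110011
  ((a & d) & c) = 00000000000000000000001100000011
  ~e = 10101010101010101010101010101010
  (((a & d) & c) | ~e) = 10101010101010101010101110101011

(((a & d) & c) | ~e)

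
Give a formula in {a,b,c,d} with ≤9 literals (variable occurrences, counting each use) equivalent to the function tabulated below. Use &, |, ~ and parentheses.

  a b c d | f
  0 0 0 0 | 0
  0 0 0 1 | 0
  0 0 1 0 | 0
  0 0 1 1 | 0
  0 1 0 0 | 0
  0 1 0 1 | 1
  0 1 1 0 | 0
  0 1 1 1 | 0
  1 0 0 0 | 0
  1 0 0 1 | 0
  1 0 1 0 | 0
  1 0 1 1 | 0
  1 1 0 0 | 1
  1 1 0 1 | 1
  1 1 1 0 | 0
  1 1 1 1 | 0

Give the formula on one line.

(~c & ((a | ((d & b) & ~c)) & (b | c)))

  ~c = 1100110011001100
  (d & b) = 0000010100000101
  ((d & b) & ~c) = 0000010000000100
  (a | ((d & b) & ~c)) = 0000010011111111
  (b | c) = 0011111100111111
  ((a | ((d & b) & ~c)) & (b | c)) = 0000010000111111
  (~c & ((a | ((d & b) & ~c)) & (b | c))) = 0000010000001100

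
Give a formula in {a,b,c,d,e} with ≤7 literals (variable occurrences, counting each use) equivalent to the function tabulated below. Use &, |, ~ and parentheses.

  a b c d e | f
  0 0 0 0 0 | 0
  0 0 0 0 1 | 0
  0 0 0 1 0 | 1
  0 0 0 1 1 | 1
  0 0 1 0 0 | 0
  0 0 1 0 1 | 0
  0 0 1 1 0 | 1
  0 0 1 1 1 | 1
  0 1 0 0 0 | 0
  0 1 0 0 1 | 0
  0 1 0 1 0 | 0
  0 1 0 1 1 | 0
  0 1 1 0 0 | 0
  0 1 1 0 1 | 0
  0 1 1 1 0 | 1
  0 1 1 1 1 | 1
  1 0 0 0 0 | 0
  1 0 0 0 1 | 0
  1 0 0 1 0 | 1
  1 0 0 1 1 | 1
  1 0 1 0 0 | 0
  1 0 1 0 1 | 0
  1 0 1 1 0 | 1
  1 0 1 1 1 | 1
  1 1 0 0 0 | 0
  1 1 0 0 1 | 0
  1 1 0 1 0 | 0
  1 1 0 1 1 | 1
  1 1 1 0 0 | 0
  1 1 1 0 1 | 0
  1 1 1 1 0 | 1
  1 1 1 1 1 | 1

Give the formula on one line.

  ~b = 11111111000000001111111100000000
  (~b | c) = 11111111000011111111111100001111
  (c | a) = 00001111000011111111111111111111
  ((c | a) & e) = 00000101000001010101010101010101
  ((~b | c) | ((c | a) & e)) = 11111111000011111111111101011111
  (d & ((~b | c) | ((c | a) & e))) = 00110011000000110011001100010011

(d & ((~b | c) | ((c | a) & e)))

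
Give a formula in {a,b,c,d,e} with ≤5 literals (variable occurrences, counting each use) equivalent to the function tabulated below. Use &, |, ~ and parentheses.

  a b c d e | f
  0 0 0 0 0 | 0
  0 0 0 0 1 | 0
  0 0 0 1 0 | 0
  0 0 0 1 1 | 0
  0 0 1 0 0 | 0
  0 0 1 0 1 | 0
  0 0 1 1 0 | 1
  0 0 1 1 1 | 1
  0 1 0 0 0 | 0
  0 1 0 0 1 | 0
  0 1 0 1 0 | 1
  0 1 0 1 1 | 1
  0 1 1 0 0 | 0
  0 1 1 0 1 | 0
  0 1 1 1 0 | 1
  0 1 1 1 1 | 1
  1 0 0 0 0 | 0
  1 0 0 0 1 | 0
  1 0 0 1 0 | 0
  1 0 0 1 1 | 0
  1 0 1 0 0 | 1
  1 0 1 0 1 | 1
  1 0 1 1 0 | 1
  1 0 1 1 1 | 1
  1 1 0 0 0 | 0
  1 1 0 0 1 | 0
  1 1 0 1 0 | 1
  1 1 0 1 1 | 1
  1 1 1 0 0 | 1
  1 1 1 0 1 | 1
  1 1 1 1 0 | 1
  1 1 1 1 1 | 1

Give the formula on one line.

  (a | d) = 00110011001100111111111111111111
  (b & d) = 00000000001100110000000000110011
  ((b & d) | c) = 00001111001111110000111100111111
  ((a | d) & ((b & d) | c)) = 00000011001100110000111100111111

((a | d) & ((b & d) | c))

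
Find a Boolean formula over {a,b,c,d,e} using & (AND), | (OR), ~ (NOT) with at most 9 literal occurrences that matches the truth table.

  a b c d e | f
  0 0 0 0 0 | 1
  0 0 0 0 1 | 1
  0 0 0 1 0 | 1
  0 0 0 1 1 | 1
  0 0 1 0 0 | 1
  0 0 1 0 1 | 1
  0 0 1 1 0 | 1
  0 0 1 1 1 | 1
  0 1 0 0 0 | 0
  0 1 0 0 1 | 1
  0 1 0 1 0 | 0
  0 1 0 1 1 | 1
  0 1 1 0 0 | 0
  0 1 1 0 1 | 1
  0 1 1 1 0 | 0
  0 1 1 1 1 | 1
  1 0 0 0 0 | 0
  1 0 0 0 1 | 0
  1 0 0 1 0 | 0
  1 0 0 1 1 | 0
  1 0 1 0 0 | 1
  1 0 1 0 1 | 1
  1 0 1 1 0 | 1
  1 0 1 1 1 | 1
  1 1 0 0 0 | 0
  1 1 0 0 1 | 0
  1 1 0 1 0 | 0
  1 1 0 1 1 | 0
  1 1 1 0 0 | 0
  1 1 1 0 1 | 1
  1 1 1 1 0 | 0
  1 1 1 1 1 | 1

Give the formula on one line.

(((~a | (c & e)) | c) & (e | ~b))

  ~a = 11111111111111110000000000000000
  (c & e) = 00000101000001010000010100000101
  (~a | (c & e)) = 11111111111111110000010100000101
  ((~a | (c & e)) | c) = 11111111111111110000111100001111
  ~b = 11111111000000001111111100000000
  (e | ~b) = 11111111010101011111111101010101
  (((~a | (c & e)) | c) & (e | ~b)) = 11111111010101010000111100000101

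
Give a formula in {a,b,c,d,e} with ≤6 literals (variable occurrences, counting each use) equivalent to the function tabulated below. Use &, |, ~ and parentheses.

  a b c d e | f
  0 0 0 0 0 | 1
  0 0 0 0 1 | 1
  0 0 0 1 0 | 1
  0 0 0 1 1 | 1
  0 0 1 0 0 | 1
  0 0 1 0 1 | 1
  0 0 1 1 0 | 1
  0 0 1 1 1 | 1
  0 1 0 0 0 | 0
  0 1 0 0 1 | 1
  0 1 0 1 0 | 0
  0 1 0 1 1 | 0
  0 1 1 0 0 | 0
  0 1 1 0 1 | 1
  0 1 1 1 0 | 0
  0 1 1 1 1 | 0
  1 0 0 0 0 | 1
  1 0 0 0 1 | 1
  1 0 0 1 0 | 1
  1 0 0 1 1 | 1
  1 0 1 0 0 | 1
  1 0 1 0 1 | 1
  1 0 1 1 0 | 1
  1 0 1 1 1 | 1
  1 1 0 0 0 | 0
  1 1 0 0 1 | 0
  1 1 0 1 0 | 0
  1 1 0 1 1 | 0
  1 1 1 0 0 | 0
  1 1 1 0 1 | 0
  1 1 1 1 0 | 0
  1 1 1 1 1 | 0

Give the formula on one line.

  ~a = 11111111111111110000000000000000
  ~d = 11001100110011001100110011001100
  (~a & ~d) = 11001100110011000000000000000000
  ((~a & ~d) & e) = 01000100010001000000000000000000
  ~b = 11111111000000001111111100000000
  (((~a & ~d) & e) | ~b) = 11111111010001001111111100000000

(((~a & ~d) & e) | ~b)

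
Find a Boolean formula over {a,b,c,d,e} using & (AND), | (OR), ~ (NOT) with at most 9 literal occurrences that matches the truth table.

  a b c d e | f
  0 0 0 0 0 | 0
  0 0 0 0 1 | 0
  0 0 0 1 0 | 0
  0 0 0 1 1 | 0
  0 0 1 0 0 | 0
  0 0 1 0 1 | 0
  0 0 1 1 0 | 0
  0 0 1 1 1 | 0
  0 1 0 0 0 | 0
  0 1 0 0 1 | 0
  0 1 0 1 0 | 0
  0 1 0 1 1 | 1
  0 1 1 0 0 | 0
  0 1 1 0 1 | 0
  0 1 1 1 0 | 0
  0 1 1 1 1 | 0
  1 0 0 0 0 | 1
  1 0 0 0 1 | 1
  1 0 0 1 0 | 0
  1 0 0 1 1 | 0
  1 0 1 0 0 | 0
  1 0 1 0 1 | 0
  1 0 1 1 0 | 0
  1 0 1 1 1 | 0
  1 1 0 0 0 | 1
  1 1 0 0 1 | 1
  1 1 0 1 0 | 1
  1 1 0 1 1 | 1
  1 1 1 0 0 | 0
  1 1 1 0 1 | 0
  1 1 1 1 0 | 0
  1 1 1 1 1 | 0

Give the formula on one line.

  (b & e) = 00000000010101010000000001010101
  ~d = 11001100110011001100110011001100
  ((b & e) | ~d) = 11001100110111011100110011011101
  (d & ((b & e) | ~d)) = 00000000000100010000000000010001
  ~c = 11110000111100001111000011110000
  ((d & ((b & e) | ~d)) & ~c) = 00000000000100000000000000010000
  (((d & ((b & e) | ~d)) & ~c) | a) = 00000000000100001111111111111111
  (~d | b) = 11001100111111111100110011111111
  (~c & (~d | b)) = 11000000111100001100000011110000
  ((((d & ((b & e) | ~d)) & ~c) | a) & (~c & (~d | b))) = 00000000000100001100000011110000

((((d & ((b & e) | ~d)) & ~c) | a) & (~c & (~d | b)))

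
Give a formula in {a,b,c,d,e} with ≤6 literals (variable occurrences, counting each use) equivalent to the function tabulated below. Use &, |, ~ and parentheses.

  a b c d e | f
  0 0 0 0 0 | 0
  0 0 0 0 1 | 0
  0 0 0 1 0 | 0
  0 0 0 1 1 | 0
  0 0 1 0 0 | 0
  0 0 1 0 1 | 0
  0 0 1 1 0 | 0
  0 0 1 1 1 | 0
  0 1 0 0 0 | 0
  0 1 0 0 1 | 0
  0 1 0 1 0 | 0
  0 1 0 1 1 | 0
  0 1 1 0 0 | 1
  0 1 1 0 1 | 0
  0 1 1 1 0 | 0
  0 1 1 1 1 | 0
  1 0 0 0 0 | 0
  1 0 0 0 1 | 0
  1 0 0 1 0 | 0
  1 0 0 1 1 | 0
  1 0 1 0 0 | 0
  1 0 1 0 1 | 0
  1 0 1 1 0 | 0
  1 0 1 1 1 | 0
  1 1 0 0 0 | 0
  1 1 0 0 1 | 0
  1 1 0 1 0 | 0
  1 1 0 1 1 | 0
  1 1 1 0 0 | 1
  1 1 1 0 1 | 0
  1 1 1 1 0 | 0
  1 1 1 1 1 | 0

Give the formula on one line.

((c & ~e) & (~d & ((d | ~c) | b)))

  ~e = 10101010101010101010101010101010
  (c & ~e) = 00001010000010100000101000001010
  ~d = 11001100110011001100110011001100
  ~c = 11110000111100001111000011110000
  (d | ~c) = 11110011111100111111001111110011
  ((d | ~c) | b) = 11110011111111111111001111111111
  (~d & ((d | ~c) | b)) = 11000000110011001100000011001100
  ((c & ~e) & (~d & ((d | ~c) | b))) = 00000000000010000000000000001000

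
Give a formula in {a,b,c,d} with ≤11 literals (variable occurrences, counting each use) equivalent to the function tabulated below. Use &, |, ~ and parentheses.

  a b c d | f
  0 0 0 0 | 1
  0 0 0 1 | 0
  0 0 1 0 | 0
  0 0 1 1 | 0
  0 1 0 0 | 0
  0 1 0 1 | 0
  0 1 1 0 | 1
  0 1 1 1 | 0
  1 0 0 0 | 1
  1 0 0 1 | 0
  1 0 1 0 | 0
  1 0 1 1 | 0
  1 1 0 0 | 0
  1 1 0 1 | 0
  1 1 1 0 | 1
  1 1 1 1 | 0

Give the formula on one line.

  ~c = 1100110011001100
  (b | ~c) = 1100111111001111
  (c & d) = 0001000100010001
  ((b | ~c) | (c & d)) = 1101111111011111
  (d | c) = 0111011101110111
  ~b = 1111000011110000
  (d | ~b) = 1111010111110101
  ((d | c) | (d | ~b)) = 1111011111110111
  (((b | ~c) | (c & d)) & ((d | c) | (d | ~b))) = 1101011111010111
  ~d = 1010101010101010
  ((((b | ~c) | (c & d)) & ((d | c) | (d | ~b))) & ~d) = 1000001010000010

((((b | ~c) | (c & d)) & ((d | c) | (d | ~b))) & ~d)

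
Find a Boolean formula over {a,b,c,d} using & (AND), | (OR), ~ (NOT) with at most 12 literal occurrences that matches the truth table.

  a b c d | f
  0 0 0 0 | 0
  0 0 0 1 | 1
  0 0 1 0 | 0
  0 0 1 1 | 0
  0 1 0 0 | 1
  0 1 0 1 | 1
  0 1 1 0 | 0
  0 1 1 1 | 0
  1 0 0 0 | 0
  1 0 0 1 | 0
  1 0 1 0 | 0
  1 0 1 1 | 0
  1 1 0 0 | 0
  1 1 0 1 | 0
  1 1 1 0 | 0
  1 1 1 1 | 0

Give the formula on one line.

  ~a = 1111111100000000
  ~c = 1100110011001100
  (~c | a) = 1100110011111111
  (~a & (~c | a)) = 1100110000000000
  ~b = 1111000011110000
  (~c & ~b) = 1100000011000000
  ((~c & ~b) & a) = 0000000011000000
  ((~a & (~c | a)) | ((~c & ~b) & a)) = 1100110011000000
  (~a & ((~a & (~c | a)) | ((~c & ~b) & a))) = 1100110000000000
  (b | d) = 0101111101011111
  ((~a & ((~a & (~c | a)) | ((~c & ~b) & a))) & (b | d)) = 0100110000000000

((~a & ((~a & (~c | a)) | ((~c & ~b) & a))) & (b | d))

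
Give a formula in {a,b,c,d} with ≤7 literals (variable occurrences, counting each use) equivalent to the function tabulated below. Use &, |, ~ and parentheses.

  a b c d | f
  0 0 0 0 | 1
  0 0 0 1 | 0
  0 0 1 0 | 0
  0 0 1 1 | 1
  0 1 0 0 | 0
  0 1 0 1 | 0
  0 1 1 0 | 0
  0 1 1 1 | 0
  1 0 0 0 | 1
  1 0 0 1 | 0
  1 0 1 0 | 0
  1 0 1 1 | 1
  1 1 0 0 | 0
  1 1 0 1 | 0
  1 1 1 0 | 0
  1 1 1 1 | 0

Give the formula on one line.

  ~b = 1111000011110000
  ~c = 1100110011001100
  ~d = 1010101010101010
  (~c & ~d) = 1000100010001000
  (c & b) = 0000001100000011
  ((c & b) | d) = 0101011101010111
  (((c & b) | d) & c) = 0001001100010011
  ((~c & ~d) | (((c & b) | d) & c)) = 1001101110011011
  (~b & ((~c & ~d) | (((c & b) | d) & c))) = 1001000010010000

(~b & ((~c & ~d) | (((c & b) | d) & c)))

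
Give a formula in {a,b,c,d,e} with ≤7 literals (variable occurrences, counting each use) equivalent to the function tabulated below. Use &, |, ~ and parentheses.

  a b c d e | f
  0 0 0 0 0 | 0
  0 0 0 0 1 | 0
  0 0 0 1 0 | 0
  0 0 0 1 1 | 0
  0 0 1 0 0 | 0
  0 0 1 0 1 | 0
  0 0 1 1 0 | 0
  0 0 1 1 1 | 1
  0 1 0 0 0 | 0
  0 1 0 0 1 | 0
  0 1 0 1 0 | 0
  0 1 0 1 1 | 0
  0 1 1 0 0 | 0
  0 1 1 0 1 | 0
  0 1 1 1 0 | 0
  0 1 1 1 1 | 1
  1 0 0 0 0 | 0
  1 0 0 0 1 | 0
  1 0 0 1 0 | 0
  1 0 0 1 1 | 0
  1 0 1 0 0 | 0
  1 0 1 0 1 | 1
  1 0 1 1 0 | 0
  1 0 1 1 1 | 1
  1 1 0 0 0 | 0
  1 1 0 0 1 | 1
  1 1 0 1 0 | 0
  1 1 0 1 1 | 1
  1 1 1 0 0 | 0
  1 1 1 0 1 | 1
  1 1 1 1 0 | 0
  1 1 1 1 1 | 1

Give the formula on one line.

((e & ((a & b) | c)) & (a | d))

  (a & b) = 00000000000000000000000011111111
  ((a & b) | c) = 00001111000011110000111111111111
  (e & ((a & b) | c)) = 00000101000001010000010101010101
  (a | d) = 00110011001100111111111111111111
  ((e & ((a & b) | c)) & (a | d)) = 00000001000000010000010101010101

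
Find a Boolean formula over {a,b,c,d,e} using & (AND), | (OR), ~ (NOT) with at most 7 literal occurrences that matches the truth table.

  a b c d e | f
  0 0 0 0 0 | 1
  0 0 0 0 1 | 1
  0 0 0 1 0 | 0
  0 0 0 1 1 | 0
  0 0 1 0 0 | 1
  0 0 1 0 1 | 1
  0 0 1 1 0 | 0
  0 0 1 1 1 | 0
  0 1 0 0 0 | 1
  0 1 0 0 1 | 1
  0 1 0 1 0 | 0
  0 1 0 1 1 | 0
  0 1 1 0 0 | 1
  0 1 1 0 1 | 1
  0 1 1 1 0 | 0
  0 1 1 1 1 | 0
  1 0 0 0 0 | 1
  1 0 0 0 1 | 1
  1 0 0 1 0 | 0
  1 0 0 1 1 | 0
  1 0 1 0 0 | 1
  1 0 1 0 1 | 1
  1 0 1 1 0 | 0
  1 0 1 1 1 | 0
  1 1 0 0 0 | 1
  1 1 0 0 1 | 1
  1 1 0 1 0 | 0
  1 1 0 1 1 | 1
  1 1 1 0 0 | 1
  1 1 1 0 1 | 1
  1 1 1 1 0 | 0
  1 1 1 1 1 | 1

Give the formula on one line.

  (e & b) = 00000000010101010000000001010101
  ((e & b) & a) = 00000000000000000000000001010101
  ~d = 11001100110011001100110011001100
  (((e & b) & a) | ~d) = 11001100110011001100110011011101

(((e & b) & a) | ~d)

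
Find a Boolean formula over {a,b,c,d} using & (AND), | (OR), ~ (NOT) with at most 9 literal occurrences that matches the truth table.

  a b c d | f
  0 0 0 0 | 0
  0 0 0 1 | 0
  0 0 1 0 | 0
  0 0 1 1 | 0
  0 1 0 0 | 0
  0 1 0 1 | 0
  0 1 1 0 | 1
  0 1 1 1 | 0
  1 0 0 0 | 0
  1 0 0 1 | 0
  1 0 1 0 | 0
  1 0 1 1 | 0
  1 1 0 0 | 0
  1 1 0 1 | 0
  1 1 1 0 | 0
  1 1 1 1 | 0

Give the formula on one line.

(((b & ~a) | (d | ~c)) & (~d & c))

  ~a = 1111111100000000
  (b & ~a) = 0000111100000000
  ~c = 1100110011001100
  (d | ~c) = 1101110111011101
  ((b & ~a) | (d | ~c)) = 1101111111011101
  ~d = 1010101010101010
  (~d & c) = 0010001000100010
  (((b & ~a) | (d | ~c)) & (~d & c)) = 0000001000000000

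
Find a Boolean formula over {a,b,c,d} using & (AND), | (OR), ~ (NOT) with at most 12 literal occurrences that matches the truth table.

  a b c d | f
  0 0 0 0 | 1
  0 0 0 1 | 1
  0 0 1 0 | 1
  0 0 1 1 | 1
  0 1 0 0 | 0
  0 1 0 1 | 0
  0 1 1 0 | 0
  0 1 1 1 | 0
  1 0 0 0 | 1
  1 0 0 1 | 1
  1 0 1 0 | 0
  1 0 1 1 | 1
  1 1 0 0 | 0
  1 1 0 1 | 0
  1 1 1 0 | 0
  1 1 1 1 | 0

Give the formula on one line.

  ~c = 1100110011001100
  ~a = 1111111100000000
  ~b = 1111000011110000
  (~a | ~b) = 1111111111110000
  (~c & (~a | ~b)) = 1100110011000000
  ~d = 1010101010101010
  (~c & ~d) = 1000100010001000
  ((~c & ~d) & a) = 0000000010001000
  ((~c & (~a | ~b)) | ((~c & ~d) & a)) = 1100110011001000
  (((~c & (~a | ~b)) | ((~c & ~d) & a)) | ~a) = 1111111111001000
  ((((~c & (~a | ~b)) | ((~c & ~d) & a)) | ~a) | d) = 1111111111011101
  (((((~c & (~a | ~b)) | ((~c & ~d) & a)) | ~a) | d) & ~b) = 1111000011010000

(((((~c & (~a | ~b)) | ((~c & ~d) & a)) | ~a) | d) & ~b)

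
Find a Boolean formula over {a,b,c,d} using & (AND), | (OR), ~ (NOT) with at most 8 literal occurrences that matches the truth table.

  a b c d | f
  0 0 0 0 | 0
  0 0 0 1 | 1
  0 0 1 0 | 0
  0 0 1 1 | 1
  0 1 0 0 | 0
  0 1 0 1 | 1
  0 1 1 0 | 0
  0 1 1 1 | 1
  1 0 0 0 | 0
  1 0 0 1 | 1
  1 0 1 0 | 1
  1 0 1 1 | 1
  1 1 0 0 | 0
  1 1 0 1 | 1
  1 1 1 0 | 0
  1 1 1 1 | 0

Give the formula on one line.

(((c & ~b) & a) | ((~a & d) | (d & ~c)))

  ~b = 1111000011110000
  (c & ~b) = 0011000000110000
  ((c & ~b) & a) = 0000000000110000
  ~a = 1111111100000000
  (~a & d) = 0101010100000000
  ~c = 1100110011001100
  (d & ~c) = 0100010001000100
  ((~a & d) | (d & ~c)) = 0101010101000100
  (((c & ~b) & a) | ((~a & d) | (d & ~c))) = 0101010101110100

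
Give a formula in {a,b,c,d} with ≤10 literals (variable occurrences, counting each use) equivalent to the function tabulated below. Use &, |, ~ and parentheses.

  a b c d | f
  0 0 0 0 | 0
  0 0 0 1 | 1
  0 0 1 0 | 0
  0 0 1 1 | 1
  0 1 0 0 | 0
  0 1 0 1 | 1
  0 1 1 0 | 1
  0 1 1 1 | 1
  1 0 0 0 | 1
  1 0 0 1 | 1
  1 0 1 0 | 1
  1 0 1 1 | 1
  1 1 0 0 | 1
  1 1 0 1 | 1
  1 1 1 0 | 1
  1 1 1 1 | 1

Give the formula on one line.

  (c | a) = 0011001111111111
  (d | (c | a)) = 0111011111111111
  ~d = 1010101010101010
  ~c = 1100110011001100
  (a & ~c) = 0000000011001100
  ((a & ~c) | b) = 0000111111001111
  (((a & ~c) | b) | a) = 0000111111111111
  (~d & (((a & ~c) | b) | a)) = 0000101010101010
  (d | (~d & (((a & ~c) | b) | a))) = 0101111111111111
  ((d | (c | a)) & (d | (~d & (((a & ~c) | b) | a)))) = 0101011111111111

((d | (c | a)) & (d | (~d & (((a & ~c) | b) | a))))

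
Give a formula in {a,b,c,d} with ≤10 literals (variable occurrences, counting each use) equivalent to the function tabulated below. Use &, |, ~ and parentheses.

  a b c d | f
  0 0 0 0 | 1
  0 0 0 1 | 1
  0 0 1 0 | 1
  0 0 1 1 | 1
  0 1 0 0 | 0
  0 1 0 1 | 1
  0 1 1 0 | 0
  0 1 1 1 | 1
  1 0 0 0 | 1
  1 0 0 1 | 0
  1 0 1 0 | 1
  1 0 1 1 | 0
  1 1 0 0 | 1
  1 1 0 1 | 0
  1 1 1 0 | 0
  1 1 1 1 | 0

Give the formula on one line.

  ~b = 1111000011110000
  (d | ~b) = 1111010111110101
  ~a = 1111111100000000
  ((d | ~b) & ~a) = 1111010100000000
  (~b & c) = 0011000000110000
  ~c = 1100110011001100
  ((~b & c) | ~c) = 1111110011111100
  ~d = 1010101010101010
  (~d & a) = 0000000010101010
  (((~b & c) | ~c) & (~d & a)) = 0000000010101000
  (((d | ~b) & ~a) | (((~b & c) | ~c) & (~d & a))) = 1111010110101000

(((d | ~b) & ~a) | (((~b & c) | ~c) & (~d & a)))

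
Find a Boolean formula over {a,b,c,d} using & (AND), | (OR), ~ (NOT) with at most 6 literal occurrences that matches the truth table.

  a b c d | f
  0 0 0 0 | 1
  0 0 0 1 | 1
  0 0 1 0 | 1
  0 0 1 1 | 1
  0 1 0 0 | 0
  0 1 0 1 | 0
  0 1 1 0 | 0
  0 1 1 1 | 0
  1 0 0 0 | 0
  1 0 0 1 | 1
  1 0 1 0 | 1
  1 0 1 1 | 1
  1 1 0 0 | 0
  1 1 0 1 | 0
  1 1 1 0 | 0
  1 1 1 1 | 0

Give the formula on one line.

(~b & (~a | ((b | d) | c)))

  ~b = 1111000011110000
  ~a = 1111111100000000
  (b | d) = 0101111101011111
  ((b | d) | c) = 0111111101111111
  (~a | ((b | d) | c)) = 1111111101111111
  (~b & (~a | ((b | d) | c))) = 1111000001110000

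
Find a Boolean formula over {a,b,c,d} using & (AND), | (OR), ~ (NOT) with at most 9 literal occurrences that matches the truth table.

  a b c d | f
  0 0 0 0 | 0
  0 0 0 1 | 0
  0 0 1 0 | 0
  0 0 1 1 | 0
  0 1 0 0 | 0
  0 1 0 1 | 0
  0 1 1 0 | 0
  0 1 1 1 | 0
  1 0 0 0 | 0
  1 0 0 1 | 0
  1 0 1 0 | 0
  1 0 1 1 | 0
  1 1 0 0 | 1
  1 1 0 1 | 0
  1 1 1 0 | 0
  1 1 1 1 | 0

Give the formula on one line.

(~c & ((a & ~d) & (~a | (b & a))))

  ~c = 1100110011001100
  ~d = 1010101010101010
  (a & ~d) = 0000000010101010
  ~a = 1111111100000000
  (b & a) = 0000000000001111
  (~a | (b & a)) = 1111111100001111
  ((a & ~d) & (~a | (b & a))) = 0000000000001010
  (~c & ((a & ~d) & (~a | (b & a)))) = 0000000000001000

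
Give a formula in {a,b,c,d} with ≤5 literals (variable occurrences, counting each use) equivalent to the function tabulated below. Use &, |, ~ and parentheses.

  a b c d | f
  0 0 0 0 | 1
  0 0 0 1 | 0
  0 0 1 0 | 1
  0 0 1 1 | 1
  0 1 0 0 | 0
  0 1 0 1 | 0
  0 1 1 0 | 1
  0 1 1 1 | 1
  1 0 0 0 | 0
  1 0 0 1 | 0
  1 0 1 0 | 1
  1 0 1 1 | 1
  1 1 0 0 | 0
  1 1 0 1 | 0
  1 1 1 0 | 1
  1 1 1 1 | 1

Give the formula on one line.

  ~a = 1111111100000000
  ~d = 1010101010101010
  ~b = 1111000011110000
  (~d & ~b) = 1010000010100000
  ((~d & ~b) | c) = 1011001110110011
  (~a & ((~d & ~b) | c)) = 1011001100000000
  (c | (~a & ((~d & ~b) | c))) = 1011001100110011

(c | (~a & ((~d & ~b) | c)))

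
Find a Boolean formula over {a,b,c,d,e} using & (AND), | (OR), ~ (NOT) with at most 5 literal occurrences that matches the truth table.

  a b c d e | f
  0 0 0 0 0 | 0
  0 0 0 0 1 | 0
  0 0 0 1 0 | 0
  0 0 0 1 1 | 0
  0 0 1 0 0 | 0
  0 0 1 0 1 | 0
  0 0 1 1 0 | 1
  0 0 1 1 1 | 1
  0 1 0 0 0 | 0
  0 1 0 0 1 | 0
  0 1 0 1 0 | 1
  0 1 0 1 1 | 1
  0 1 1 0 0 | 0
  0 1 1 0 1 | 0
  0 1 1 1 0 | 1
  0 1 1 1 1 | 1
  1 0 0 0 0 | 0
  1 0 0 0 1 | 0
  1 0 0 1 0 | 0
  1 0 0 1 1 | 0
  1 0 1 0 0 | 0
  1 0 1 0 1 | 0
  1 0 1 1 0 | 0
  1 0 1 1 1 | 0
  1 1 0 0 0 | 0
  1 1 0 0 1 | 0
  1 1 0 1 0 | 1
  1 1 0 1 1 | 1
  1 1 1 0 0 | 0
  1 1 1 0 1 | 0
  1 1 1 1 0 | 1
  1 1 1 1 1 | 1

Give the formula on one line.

  ~a = 11111111111111110000000000000000
  (~a & c) = 00001111000011110000000000000000
  ((~a & c) | b) = 00001111111111110000000011111111
  (((~a & c) | b) & d) = 00000011001100110000000000110011

(((~a & c) | b) & d)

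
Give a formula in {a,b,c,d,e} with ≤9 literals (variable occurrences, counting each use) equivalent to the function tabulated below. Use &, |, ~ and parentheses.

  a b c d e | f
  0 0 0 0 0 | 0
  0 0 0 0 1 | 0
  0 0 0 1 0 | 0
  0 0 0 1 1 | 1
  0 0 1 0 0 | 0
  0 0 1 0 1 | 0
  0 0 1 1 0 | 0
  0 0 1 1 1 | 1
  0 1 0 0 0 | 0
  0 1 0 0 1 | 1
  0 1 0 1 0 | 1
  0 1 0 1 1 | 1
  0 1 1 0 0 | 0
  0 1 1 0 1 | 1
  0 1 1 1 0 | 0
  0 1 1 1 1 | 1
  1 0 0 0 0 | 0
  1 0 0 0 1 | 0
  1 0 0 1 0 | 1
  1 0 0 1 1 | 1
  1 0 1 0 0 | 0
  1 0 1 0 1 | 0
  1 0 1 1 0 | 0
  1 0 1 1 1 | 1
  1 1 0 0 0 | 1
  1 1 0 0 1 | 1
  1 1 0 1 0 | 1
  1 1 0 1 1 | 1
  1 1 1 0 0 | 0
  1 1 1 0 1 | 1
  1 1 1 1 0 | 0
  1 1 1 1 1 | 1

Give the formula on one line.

  ~c = 11110000111100001111000011110000
  (~c | e) = 11110101111101011111010111110101
  (d | b) = 00110011111111110011001111111111
  ((~c | e) & (d | b)) = 00110001111101010011000111110101
  (d & b) = 00000000001100110000000000110011
  ((d & b) | c) = 00001111001111110000111100111111
  (e | a) = 01010101010101011111111111111111
  (((d & b) | c) | (e | a)) = 01011111011111111111111111111111
  (((~c | e) & (d | b)) & (((d & b) | c) | (e | a))) = 00010001011101010011000111110101

(((~c | e) & (d | b)) & (((d & b) | c) | (e | a)))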